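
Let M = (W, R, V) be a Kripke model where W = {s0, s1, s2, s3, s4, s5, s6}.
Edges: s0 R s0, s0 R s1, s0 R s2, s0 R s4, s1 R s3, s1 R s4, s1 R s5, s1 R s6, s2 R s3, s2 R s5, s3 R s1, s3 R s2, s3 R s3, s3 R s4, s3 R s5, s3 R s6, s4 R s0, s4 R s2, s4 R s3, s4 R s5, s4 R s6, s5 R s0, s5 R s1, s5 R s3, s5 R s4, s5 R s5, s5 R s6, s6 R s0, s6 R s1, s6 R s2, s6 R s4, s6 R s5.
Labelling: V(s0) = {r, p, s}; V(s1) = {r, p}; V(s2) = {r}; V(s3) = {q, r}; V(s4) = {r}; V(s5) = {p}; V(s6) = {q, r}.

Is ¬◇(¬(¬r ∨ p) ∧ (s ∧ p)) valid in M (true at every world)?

Let φ = ¬◇(¬(¬r ∨ p) ∧ (s ∧ p)). Evaluate φ at each world:
  s0 (successors {s0, s1, s2, s4}): φ is true.
  s1 (successors {s3, s4, s5, s6}): φ is true.
  s2 (successors {s3, s5}): φ is true.
  s3 (successors {s1, s2, s3, s4, s5, s6}): φ is true.
  s4 (successors {s0, s2, s3, s5, s6}): φ is true.
  s5 (successors {s0, s1, s3, s4, s5, s6}): φ is true.
  s6 (successors {s0, s1, s2, s4, s5}): φ is true.
For instance, at s3:
  At s3: ◇(¬(¬r ∨ p) ∧ (s ∧ p)) is false, so ¬◇(¬(¬r ∨ p) ∧ (s ∧ p)) is true.
    At s3: ◇(¬(¬r ∨ p) ∧ (s ∧ p)) requires ¬(¬r ∨ p) ∧ (s ∧ p) at some successor in {s1, s2, s3, s4, s5, s6}.
      At s1: ¬(¬r ∨ p) ∧ (s ∧ p) is false.
      At s2: ¬(¬r ∨ p) ∧ (s ∧ p) is false.
      At s3: ¬(¬r ∨ p) ∧ (s ∧ p) is false.
      At s4: ¬(¬r ∨ p) ∧ (s ∧ p) is false.
      At s5: ¬(¬r ∨ p) ∧ (s ∧ p) is false.
      At s6: ¬(¬r ∨ p) ∧ (s ∧ p) is false.
    So ◇(¬(¬r ∨ p) ∧ (s ∧ p)) is false at s3.

Yes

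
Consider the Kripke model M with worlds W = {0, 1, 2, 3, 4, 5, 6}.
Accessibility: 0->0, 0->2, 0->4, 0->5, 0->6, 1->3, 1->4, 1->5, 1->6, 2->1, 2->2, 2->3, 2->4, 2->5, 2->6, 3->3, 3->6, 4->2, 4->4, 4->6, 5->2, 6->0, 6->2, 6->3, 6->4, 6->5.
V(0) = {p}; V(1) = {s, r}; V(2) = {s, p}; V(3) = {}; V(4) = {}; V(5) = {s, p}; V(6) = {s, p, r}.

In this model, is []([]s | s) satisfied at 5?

Yes

Recall that []ψ holds at a world iff ψ holds at every accessible world, and <>ψ holds iff ψ holds at some accessible world.
At 5: []([]s | s) requires []s | s at every successor {2}.
    At 2: []s is false, s is true, so []s | s is true.
      At 2: []s requires s at every successor {1, 2, 3, 4, 5, 6}.
        s fails at 3, so []s is false at 2.
So []([]s | s) is true at 5.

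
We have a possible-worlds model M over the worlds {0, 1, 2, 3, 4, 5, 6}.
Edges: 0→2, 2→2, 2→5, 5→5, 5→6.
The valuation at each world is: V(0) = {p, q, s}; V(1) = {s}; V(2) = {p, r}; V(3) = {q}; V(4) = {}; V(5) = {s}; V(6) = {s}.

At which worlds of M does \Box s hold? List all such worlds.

1, 3, 4, 5, 6

Let φ = \Box s. Evaluate φ at each world:
  0 (successors {2}): φ is false.
  1 (successors ∅): φ is true.
  2 (successors {2, 5}): φ is false.
  3 (successors ∅): φ is true.
  4 (successors ∅): φ is true.
  5 (successors {5, 6}): φ is true.
  6 (successors ∅): φ is true.
For instance, at 5:
  At 5: \Box s requires s at every successor {5, 6}.
    At 5: s is true.
    At 6: s is true.
  So \Box s is true at 5.
Satisfying worlds: {1, 3, 4, 5, 6}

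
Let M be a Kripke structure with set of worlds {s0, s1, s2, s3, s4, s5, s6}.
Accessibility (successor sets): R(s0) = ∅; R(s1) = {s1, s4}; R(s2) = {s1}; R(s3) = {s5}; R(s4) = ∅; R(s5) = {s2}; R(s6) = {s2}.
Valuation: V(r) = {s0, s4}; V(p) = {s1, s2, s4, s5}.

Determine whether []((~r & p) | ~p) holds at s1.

Recall that []ψ holds at a world iff ψ holds at every accessible world, and <>ψ holds iff ψ holds at some accessible world.
At s1: []((~r & p) | ~p) requires (~r & p) | ~p at every successor {s1, s4}.
  (~r & p) | ~p fails at s4, so []((~r & p) | ~p) is false at s1.

No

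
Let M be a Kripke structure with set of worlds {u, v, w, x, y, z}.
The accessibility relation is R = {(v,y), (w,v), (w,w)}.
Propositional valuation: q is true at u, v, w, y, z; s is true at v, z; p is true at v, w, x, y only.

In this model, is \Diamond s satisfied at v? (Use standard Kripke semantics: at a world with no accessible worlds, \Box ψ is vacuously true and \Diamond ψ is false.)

Recall that \Diamond ψ holds at a world iff ψ holds at some accessible world.
At v: \Diamond s requires s at some successor in {y}.
  At y: s is false.
So \Diamond s is false at v.

No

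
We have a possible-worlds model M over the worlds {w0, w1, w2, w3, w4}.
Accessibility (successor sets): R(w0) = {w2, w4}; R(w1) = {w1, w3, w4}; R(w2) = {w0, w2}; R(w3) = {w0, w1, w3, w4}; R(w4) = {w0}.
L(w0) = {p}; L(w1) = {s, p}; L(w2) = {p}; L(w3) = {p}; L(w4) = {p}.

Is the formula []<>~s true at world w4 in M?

Yes

Recall that []ψ holds at a world iff ψ holds at every accessible world, and <>ψ holds iff ψ holds at some accessible world.
At w4: []<>~s requires <>~s at every successor {w0}.
    At w0: <>~s requires ~s at some successor in {w2, w4}.
      ~s holds at w2, so <>~s is true at w0.
So []<>~s is true at w4.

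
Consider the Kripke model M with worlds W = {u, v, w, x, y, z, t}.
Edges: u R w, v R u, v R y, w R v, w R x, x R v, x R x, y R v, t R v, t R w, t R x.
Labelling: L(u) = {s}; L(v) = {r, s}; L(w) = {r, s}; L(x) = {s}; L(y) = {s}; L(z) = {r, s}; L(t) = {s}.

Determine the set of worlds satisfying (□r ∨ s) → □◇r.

u, v, z

Let φ = (□r ∨ s) → □◇r. Evaluate φ at each world:
  u (successors {w}): φ is true.
  v (successors {u, y}): φ is true.
  w (successors {v, x}): φ is false.
  x (successors {v, x}): φ is false.
  y (successors {v}): φ is false.
  z (successors ∅): φ is true.
  t (successors {v, w, x}): φ is false.
For instance, at t:
  At t: □r ∨ s is true, □◇r is false, so (□r ∨ s) → □◇r is false.
    At t: □r is false, s is true, so □r ∨ s is true.
      At t: □r requires r at every successor {v, w, x}.
        r fails at x, so □r is false at t.
    At t: □◇r requires ◇r at every successor {v, w, x}.
      ◇r fails at v, so □◇r is false at t.
Satisfying worlds: {u, v, z}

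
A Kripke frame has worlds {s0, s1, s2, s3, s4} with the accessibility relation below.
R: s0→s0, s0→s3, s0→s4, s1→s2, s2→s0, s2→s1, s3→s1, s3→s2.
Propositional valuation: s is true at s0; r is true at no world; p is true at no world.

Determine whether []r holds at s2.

No

Recall that []ψ holds at a world iff ψ holds at every accessible world, and <>ψ holds iff ψ holds at some accessible world.
At s2: []r requires r at every successor {s0, s1}.
  r fails at s0, so []r is false at s2.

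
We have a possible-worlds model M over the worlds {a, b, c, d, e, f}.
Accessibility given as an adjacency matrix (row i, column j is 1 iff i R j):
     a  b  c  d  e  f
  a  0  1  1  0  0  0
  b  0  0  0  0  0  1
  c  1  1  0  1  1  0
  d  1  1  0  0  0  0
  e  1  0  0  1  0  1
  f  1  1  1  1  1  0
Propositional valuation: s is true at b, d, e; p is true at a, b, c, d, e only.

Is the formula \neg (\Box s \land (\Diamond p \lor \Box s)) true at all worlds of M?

Let φ = \neg (\Box s \land (\Diamond p \lor \Box s)). Evaluate φ at each world:
  a (successors {b, c}): φ is true.
  b (successors {f}): φ is true.
  c (successors {a, b, d, e}): φ is true.
  d (successors {a, b}): φ is true.
  e (successors {a, d, f}): φ is true.
  f (successors {a, b, c, d, e}): φ is true.
For instance, at e:
  At e: \Box s \land (\Diamond p \lor \Box s) is false, so \neg (\Box s \land (\Diamond p \lor \Box s)) is true.
    At e: \Box s is false, \Diamond p \lor \Box s is true, so \Box s \land (\Diamond p \lor \Box s) is false.
      At e: \Box s requires s at every successor {a, d, f}.
        s fails at a, so \Box s is false at e.
      At e: \Diamond p is true, \Box s is false, so \Diamond p \lor \Box s is true.

Yes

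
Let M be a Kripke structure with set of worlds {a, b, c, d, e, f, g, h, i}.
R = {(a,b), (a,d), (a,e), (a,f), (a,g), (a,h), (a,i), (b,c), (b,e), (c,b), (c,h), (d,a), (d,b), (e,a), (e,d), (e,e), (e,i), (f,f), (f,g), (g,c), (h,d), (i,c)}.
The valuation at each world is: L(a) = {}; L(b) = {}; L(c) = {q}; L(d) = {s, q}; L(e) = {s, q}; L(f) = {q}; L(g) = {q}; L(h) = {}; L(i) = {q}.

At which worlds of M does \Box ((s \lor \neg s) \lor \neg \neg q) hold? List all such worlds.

a, b, c, d, e, f, g, h, i

Let φ = \Box ((s \lor \neg s) \lor \neg \neg q). Evaluate φ at each world:
  a (successors {b, d, e, f, g, h, i}): φ is true.
  b (successors {c, e}): φ is true.
  c (successors {b, h}): φ is true.
  d (successors {a, b}): φ is true.
  e (successors {a, d, e, i}): φ is true.
  f (successors {f, g}): φ is true.
  g (successors {c}): φ is true.
  h (successors {d}): φ is true.
  i (successors {c}): φ is true.
For instance, at i:
  At i: \Box ((s \lor \neg s) \lor \neg \neg q) requires (s \lor \neg s) \lor \neg \neg q at every successor {c}.
    At c: (s \lor \neg s) \lor \neg \neg q is true.
  So \Box ((s \lor \neg s) \lor \neg \neg q) is true at i.
Satisfying worlds: {a, b, c, d, e, f, g, h, i}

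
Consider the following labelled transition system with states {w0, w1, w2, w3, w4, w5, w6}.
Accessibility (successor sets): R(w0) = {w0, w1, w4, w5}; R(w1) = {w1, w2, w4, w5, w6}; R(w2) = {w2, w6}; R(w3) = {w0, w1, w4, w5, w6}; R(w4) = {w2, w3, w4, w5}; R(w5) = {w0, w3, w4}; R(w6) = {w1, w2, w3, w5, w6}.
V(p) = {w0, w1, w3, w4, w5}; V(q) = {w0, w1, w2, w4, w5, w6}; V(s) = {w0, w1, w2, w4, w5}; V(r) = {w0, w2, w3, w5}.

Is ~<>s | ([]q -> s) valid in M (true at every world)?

No

Recall that []ψ holds at a world iff ψ holds at every accessible world, and <>ψ holds iff ψ holds at some accessible world.
Let φ = ~<>s | ([]q -> s). Evaluate φ at each world:
  w0 (successors {w0, w1, w4, w5}): φ is true.
  w1 (successors {w1, w2, w4, w5, w6}): φ is true.
  w2 (successors {w2, w6}): φ is true.
  w3 (successors {w0, w1, w4, w5, w6}): φ is false.
  w4 (successors {w2, w3, w4, w5}): φ is true.
  w5 (successors {w0, w3, w4}): φ is true.
  w6 (successors {w1, w2, w3, w5, w6}): φ is true.
Detail at w3 (counterexample):
  At w3: ~<>s is false, []q -> s is false, so ~<>s | ([]q -> s) is false.
    At w3: <>s is true, so ~<>s is false.
      At w3: <>s requires s at some successor in {w0, w1, w4, w5, w6}.
        s holds at w0, so <>s is true at w3.
    At w3: []q is true, s is false, so []q -> s is false.
      At w3: []q requires q at every successor {w0, w1, w4, w5, w6}.
        At w0: q is true.
        At w1: q is true.
        At w4: q is true.
        At w5: q is true.
        At w6: q is true.
      So []q is true at w3.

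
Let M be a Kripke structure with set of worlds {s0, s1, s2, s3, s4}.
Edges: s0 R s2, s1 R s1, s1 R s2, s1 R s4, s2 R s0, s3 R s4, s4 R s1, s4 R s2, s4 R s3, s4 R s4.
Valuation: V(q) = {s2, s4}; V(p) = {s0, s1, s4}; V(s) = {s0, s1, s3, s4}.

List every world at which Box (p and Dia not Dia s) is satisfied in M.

Recall that Box ψ holds at a world iff ψ holds at every accessible world, and Dia ψ holds iff ψ holds at some accessible world.
Let φ = Box (p and Dia not Dia s). Evaluate φ at each world:
  s0 (successors {s2}): φ is false.
  s1 (successors {s1, s2, s4}): φ is false.
  s2 (successors {s0}): φ is false.
  s3 (successors {s4}): φ is false.
  s4 (successors {s1, s2, s3, s4}): φ is false.
For instance, at s2:
  At s2: Box (p and Dia not Dia s) requires p and Dia not Dia s at every successor {s0}.
    p and Dia not Dia s fails at s0, so Box (p and Dia not Dia s) is false at s2.
      At s0: p is true, Dia not Dia s is false, so p and Dia not Dia s is false.
Satisfying worlds: none.

none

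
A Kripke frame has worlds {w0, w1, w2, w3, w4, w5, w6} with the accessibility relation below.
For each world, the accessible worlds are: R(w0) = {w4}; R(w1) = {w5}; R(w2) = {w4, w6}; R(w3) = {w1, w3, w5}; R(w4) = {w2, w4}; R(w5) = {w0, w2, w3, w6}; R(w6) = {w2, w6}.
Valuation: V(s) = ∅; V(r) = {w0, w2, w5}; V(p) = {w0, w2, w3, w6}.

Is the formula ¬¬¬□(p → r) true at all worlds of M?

Let φ = ¬¬¬□(p → r). Evaluate φ at each world:
  w0 (successors {w4}): φ is false.
  w1 (successors {w5}): φ is false.
  w2 (successors {w4, w6}): φ is true.
  w3 (successors {w1, w3, w5}): φ is true.
  w4 (successors {w2, w4}): φ is false.
  w5 (successors {w0, w2, w3, w6}): φ is true.
  w6 (successors {w2, w6}): φ is true.
Detail at w0 (counterexample):
  At w0: ¬¬□(p → r) is true, so ¬¬¬□(p → r) is false.
    At w0: ¬□(p → r) is false, so ¬¬□(p → r) is true.
      At w0: □(p → r) is true, so ¬□(p → r) is false.

No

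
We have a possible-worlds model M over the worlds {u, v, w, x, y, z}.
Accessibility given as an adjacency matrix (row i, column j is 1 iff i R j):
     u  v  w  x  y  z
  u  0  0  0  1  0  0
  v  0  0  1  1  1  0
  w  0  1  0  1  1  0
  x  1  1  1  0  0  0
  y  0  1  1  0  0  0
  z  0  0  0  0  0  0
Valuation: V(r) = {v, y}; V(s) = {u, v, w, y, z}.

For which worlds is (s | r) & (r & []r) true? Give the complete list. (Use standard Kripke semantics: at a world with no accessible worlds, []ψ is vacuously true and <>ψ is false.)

Let φ = (s | r) & (r & []r). Evaluate φ at each world:
  u (successors {x}): φ is false.
  v (successors {w, x, y}): φ is false.
  w (successors {v, x, y}): φ is false.
  x (successors {u, v, w}): φ is false.
  y (successors {v, w}): φ is false.
  z (successors ∅): φ is false.
For instance, at v:
  At v: s | r is true, r & []r is false, so (s | r) & (r & []r) is false.
    At v: r is true, []r is false, so r & []r is false.
      At v: []r requires r at every successor {w, x, y}.
        r fails at w, so []r is false at v.
Satisfying worlds: none.

none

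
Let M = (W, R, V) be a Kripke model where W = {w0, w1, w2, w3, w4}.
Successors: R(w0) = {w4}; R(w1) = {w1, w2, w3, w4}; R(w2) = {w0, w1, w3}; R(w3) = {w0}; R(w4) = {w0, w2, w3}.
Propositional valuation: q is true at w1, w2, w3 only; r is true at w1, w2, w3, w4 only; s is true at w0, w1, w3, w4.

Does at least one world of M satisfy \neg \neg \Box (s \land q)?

Let φ = \neg \neg \Box (s \land q). Evaluate φ at each world:
  w0 (successors {w4}): φ is false.
  w1 (successors {w1, w2, w3, w4}): φ is false.
  w2 (successors {w0, w1, w3}): φ is false.
  w3 (successors {w0}): φ is false.
  w4 (successors {w0, w2, w3}): φ is false.
For instance, at w2:
  At w2: \neg \Box (s \land q) is true, so \neg \neg \Box (s \land q) is false.
    At w2: \Box (s \land q) is false, so \neg \Box (s \land q) is true.
      At w2: \Box (s \land q) requires s \land q at every successor {w0, w1, w3}.
        s \land q fails at w0, so \Box (s \land q) is false at w2.

No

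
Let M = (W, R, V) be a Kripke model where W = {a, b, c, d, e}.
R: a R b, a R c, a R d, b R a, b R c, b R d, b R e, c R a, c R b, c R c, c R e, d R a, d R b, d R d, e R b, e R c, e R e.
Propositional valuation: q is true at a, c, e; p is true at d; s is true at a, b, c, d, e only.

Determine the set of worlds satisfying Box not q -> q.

Recall that Box ψ holds at a world iff ψ holds at every accessible world, and Dia ψ holds iff ψ holds at some accessible world.
Let φ = Box not q -> q. Evaluate φ at each world:
  a (successors {b, c, d}): φ is true.
  b (successors {a, c, d, e}): φ is true.
  c (successors {a, b, c, e}): φ is true.
  d (successors {a, b, d}): φ is true.
  e (successors {b, c, e}): φ is true.
For instance, at e:
  At e: Box not q is false, q is true, so Box not q -> q is true.
    At e: Box not q requires not q at every successor {b, c, e}.
      not q fails at c, so Box not q is false at e.
Satisfying worlds: {a, b, c, d, e}

a, b, c, d, e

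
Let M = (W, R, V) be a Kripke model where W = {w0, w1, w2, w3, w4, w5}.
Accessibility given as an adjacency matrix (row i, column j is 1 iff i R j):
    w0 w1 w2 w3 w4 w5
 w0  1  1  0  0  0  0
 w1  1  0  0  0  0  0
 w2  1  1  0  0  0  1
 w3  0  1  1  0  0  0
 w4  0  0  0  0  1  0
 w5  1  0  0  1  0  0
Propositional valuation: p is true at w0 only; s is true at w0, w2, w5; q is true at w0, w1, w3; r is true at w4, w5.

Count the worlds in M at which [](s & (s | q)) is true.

1

Recall that []ψ holds at a world iff ψ holds at every accessible world, and <>ψ holds iff ψ holds at some accessible world.
Let φ = [](s & (s | q)). Evaluate φ at each world:
  w0 (successors {w0, w1}): φ is false.
  w1 (successors {w0}): φ is true.
  w2 (successors {w0, w1, w5}): φ is false.
  w3 (successors {w1, w2}): φ is false.
  w4 (successors {w4}): φ is false.
  w5 (successors {w0, w3}): φ is false.
For instance, at w5:
  At w5: [](s & (s | q)) requires s & (s | q) at every successor {w0, w3}.
    s & (s | q) fails at w3, so [](s & (s | q)) is false at w5.
Satisfying worlds: {w1}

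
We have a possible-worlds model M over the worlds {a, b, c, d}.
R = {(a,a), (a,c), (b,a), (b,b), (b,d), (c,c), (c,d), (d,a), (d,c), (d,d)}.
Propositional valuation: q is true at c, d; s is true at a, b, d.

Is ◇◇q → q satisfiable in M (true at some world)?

Let φ = ◇◇q → q. Evaluate φ at each world:
  a (successors {a, c}): φ is false.
  b (successors {a, b, d}): φ is false.
  c (successors {c, d}): φ is true.
  d (successors {a, c, d}): φ is true.
Detail at c (witness):
  At c: ◇◇q is true, q is true, so ◇◇q → q is true.
    At c: ◇◇q requires ◇q at some successor in {c, d}.
      ◇q holds at c, so ◇◇q is true at c.

Yes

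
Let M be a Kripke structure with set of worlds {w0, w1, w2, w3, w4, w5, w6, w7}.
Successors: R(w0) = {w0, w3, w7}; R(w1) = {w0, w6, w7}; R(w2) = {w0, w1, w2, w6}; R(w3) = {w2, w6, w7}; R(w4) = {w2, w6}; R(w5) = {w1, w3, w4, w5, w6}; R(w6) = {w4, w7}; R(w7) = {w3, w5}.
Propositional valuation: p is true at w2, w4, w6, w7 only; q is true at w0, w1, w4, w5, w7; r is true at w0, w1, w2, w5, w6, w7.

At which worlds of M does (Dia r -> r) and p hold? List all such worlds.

w2, w6, w7

Recall that Dia ψ holds at a world iff ψ holds at some accessible world.
Let φ = (Dia r -> r) and p. Evaluate φ at each world:
  w0 (successors {w0, w3, w7}): φ is false.
  w1 (successors {w0, w6, w7}): φ is false.
  w2 (successors {w0, w1, w2, w6}): φ is true.
  w3 (successors {w2, w6, w7}): φ is false.
  w4 (successors {w2, w6}): φ is false.
  w5 (successors {w1, w3, w4, w5, w6}): φ is false.
  w6 (successors {w4, w7}): φ is true.
  w7 (successors {w3, w5}): φ is true.
For instance, at w2:
  At w2: Dia r -> r is true, p is true, so (Dia r -> r) and p is true.
    At w2: Dia r is true, r is true, so Dia r -> r is true.
      At w2: Dia r requires r at some successor in {w0, w1, w2, w6}.
        r holds at w0, so Dia r is true at w2.
Satisfying worlds: {w2, w6, w7}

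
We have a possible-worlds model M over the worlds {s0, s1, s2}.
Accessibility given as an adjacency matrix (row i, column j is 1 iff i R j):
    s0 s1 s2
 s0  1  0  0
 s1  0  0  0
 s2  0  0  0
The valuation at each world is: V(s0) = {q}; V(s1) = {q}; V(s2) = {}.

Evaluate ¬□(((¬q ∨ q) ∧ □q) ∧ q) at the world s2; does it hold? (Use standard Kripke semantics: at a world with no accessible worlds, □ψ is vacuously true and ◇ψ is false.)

No

At s2: □(((¬q ∨ q) ∧ □q) ∧ q) is true, so ¬□(((¬q ∨ q) ∧ □q) ∧ q) is false.
  At s2: no accessible worlds, so □(((¬q ∨ q) ∧ □q) ∧ q) holds vacuously.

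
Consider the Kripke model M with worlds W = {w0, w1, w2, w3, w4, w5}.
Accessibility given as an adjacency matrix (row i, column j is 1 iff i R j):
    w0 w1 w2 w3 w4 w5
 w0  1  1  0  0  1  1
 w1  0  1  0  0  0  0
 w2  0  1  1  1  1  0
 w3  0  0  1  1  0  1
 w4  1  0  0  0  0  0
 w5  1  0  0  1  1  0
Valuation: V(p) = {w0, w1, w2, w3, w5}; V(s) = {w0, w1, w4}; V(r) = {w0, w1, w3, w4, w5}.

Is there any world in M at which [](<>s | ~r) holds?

Yes

Recall that []ψ holds at a world iff ψ holds at every accessible world, and <>ψ holds iff ψ holds at some accessible world.
Let φ = [](<>s | ~r). Evaluate φ at each world:
  w0 (successors {w0, w1, w4, w5}): φ is true.
  w1 (successors {w1}): φ is true.
  w2 (successors {w1, w2, w3, w4}): φ is false.
  w3 (successors {w2, w3, w5}): φ is false.
  w4 (successors {w0}): φ is true.
  w5 (successors {w0, w3, w4}): φ is false.
Detail at w0 (witness):
  At w0: [](<>s | ~r) requires <>s | ~r at every successor {w0, w1, w4, w5}.
    At w0: <>s | ~r is true.
    At w1: <>s | ~r is true.
    At w4: <>s | ~r is true.
    At w5: <>s | ~r is true.
  So [](<>s | ~r) is true at w0.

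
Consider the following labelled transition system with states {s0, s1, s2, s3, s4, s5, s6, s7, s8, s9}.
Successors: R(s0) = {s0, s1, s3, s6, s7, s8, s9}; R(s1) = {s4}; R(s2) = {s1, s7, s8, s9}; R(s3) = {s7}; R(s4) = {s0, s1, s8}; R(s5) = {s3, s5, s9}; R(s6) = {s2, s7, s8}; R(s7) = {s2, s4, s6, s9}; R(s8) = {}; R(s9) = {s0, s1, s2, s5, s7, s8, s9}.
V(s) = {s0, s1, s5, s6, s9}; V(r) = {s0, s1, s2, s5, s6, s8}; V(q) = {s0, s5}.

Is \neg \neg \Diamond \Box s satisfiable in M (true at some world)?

Yes

Recall that \Box ψ holds at a world iff ψ holds at every accessible world, and \Diamond ψ holds iff ψ holds at some accessible world.
Let φ = \neg \neg \Diamond \Box s. Evaluate φ at each world:
  s0 (successors {s0, s1, s3, s6, s7, s8, s9}): φ is true.
  s1 (successors {s4}): φ is false.
  s2 (successors {s1, s7, s8, s9}): φ is true.
  s3 (successors {s7}): φ is false.
  s4 (successors {s0, s1, s8}): φ is true.
  s5 (successors {s3, s5, s9}): φ is false.
  s6 (successors {s2, s7, s8}): φ is true.
  s7 (successors {s2, s4, s6, s9}): φ is false.
  s8 (successors ∅): φ is false.
  s9 (successors {s0, s1, s2, s5, s7, s8, s9}): φ is true.
Detail at s0 (witness):
  At s0: \neg \Diamond \Box s is false, so \neg \neg \Diamond \Box s is true.
    At s0: \Diamond \Box s is true, so \neg \Diamond \Box s is false.
      At s0: \Diamond \Box s requires \Box s at some successor in {s0, s1, s3, s6, s7, s8, s9}.
        \Box s holds at s8, so \Diamond \Box s is true at s0.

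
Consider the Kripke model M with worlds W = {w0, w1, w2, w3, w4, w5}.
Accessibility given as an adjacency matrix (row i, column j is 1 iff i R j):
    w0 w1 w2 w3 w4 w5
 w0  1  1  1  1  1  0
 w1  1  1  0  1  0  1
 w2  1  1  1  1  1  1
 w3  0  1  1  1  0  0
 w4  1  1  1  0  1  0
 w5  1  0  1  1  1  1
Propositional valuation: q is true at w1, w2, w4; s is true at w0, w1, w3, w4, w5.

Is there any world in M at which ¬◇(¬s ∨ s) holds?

Recall that ◇ψ holds at a world iff ψ holds at some accessible world.
Let φ = ¬◇(¬s ∨ s). Evaluate φ at each world:
  w0 (successors {w0, w1, w2, w3, w4}): φ is false.
  w1 (successors {w0, w1, w3, w5}): φ is false.
  w2 (successors {w0, w1, w2, w3, w4, w5}): φ is false.
  w3 (successors {w1, w2, w3}): φ is false.
  w4 (successors {w0, w1, w2, w4}): φ is false.
  w5 (successors {w0, w2, w3, w4, w5}): φ is false.
For instance, at w2:
  At w2: ◇(¬s ∨ s) is true, so ¬◇(¬s ∨ s) is false.
    At w2: ◇(¬s ∨ s) requires ¬s ∨ s at some successor in {w0, w1, w2, w3, w4, w5}.
      ¬s ∨ s holds at w0, so ◇(¬s ∨ s) is true at w2.

No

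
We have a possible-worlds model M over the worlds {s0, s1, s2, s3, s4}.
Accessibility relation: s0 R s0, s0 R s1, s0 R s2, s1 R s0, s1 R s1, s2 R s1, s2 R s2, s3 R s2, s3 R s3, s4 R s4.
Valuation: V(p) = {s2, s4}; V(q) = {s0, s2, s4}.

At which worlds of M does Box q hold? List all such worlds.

s4

Recall that Box ψ holds at a world iff ψ holds at every accessible world, and Dia ψ holds iff ψ holds at some accessible world.
Let φ = Box q. Evaluate φ at each world:
  s0 (successors {s0, s1, s2}): φ is false.
  s1 (successors {s0, s1}): φ is false.
  s2 (successors {s1, s2}): φ is false.
  s3 (successors {s2, s3}): φ is false.
  s4 (successors {s4}): φ is true.
For instance, at s0:
  At s0: Box q requires q at every successor {s0, s1, s2}.
    q fails at s1, so Box q is false at s0.
Satisfying worlds: {s4}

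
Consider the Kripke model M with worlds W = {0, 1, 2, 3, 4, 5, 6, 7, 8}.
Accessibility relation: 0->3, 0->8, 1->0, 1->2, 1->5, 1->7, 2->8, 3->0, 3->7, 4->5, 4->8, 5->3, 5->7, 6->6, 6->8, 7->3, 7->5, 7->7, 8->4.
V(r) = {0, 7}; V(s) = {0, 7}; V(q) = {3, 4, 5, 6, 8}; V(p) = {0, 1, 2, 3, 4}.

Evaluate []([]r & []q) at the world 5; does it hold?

No

At 5: []([]r & []q) requires []r & []q at every successor {3, 7}.
  []r & []q fails at 3, so []([]r & []q) is false at 5.
    At 3: []r is true, []q is false, so []r & []q is false.
      At 3: []r requires r at every successor {0, 7}.
        At 0: r is true.
        At 7: r is true.
      So []r is true at 3.
      At 3: []q requires q at every successor {0, 7}.
        q fails at 0, so []q is false at 3.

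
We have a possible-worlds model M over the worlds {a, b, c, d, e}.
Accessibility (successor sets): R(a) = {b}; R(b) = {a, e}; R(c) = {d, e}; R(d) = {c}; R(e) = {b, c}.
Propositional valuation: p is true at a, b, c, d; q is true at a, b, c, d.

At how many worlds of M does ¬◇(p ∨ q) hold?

Let φ = ¬◇(p ∨ q). Evaluate φ at each world:
  a (successors {b}): φ is false.
  b (successors {a, e}): φ is false.
  c (successors {d, e}): φ is false.
  d (successors {c}): φ is false.
  e (successors {b, c}): φ is false.
For instance, at b:
  At b: ◇(p ∨ q) is true, so ¬◇(p ∨ q) is false.
    At b: ◇(p ∨ q) requires p ∨ q at some successor in {a, e}.
      p ∨ q holds at a, so ◇(p ∨ q) is true at b.
Satisfying worlds: none.

0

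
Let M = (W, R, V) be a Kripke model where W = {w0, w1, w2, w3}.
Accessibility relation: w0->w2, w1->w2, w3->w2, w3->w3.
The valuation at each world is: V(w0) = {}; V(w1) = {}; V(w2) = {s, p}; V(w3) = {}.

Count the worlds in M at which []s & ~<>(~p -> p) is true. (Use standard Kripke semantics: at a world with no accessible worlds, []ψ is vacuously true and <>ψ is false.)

Recall that []ψ holds at a world iff ψ holds at every accessible world, and <>ψ holds iff ψ holds at some accessible world.
Let φ = []s & ~<>(~p -> p). Evaluate φ at each world:
  w0 (successors {w2}): φ is false.
  w1 (successors {w2}): φ is false.
  w2 (successors ∅): φ is true.
  w3 (successors {w2, w3}): φ is false.
For instance, at w1:
  At w1: []s is true, ~<>(~p -> p) is false, so []s & ~<>(~p -> p) is false.
    At w1: []s requires s at every successor {w2}.
      At w2: s is true.
    So []s is true at w1.
    At w1: <>(~p -> p) is true, so ~<>(~p -> p) is false.
      At w1: <>(~p -> p) requires ~p -> p at some successor in {w2}.
        ~p -> p holds at w2, so <>(~p -> p) is true at w1.
Satisfying worlds: {w2}

1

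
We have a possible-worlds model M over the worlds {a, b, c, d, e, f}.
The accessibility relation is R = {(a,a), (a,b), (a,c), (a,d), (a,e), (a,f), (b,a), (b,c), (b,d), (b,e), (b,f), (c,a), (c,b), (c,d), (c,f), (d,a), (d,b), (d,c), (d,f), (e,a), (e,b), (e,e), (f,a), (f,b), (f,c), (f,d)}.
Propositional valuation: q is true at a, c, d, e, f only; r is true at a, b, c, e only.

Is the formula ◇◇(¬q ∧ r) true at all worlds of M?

Yes

Recall that ◇ψ holds at a world iff ψ holds at some accessible world.
Let φ = ◇◇(¬q ∧ r). Evaluate φ at each world:
  a (successors {a, b, c, d, e, f}): φ is true.
  b (successors {a, c, d, e, f}): φ is true.
  c (successors {a, b, d, f}): φ is true.
  d (successors {a, b, c, f}): φ is true.
  e (successors {a, b, e}): φ is true.
  f (successors {a, b, c, d}): φ is true.
For instance, at a:
  At a: ◇◇(¬q ∧ r) requires ◇(¬q ∧ r) at some successor in {a, b, c, d, e, f}.
    ◇(¬q ∧ r) holds at a, so ◇◇(¬q ∧ r) is true at a.
      At a: ◇(¬q ∧ r) requires ¬q ∧ r at some successor in {a, b, c, d, e, f}.
        ¬q ∧ r holds at b, so ◇(¬q ∧ r) is true at a.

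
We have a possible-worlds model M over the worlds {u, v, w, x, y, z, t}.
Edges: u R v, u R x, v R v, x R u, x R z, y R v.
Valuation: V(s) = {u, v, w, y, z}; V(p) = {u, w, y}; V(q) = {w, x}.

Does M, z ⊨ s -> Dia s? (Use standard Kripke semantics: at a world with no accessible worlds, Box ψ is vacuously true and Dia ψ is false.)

No

At z: s is true, Dia s is false, so s -> Dia s is false.
  At z: no accessible worlds, so Dia s is false.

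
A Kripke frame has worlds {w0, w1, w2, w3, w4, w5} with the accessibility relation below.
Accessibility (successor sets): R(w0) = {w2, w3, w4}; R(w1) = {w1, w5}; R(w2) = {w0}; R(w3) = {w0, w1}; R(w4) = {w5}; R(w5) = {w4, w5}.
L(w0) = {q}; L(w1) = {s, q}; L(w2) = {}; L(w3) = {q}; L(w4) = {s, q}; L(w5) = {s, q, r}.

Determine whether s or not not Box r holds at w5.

At w5: s is true, not not Box r is false, so s or not not Box r is true.
  At w5: not Box r is true, so not not Box r is false.
    At w5: Box r is false, so not Box r is true.
      At w5: Box r requires r at every successor {w4, w5}.
        r fails at w4, so Box r is false at w5.

Yes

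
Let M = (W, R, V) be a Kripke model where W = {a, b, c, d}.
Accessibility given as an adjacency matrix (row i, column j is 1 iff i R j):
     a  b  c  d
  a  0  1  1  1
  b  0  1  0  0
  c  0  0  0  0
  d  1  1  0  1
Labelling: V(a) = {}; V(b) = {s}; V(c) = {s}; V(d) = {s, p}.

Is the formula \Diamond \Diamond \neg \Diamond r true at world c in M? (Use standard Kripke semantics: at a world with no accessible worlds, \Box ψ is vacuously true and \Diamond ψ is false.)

No

Recall that \Diamond ψ holds at a world iff ψ holds at some accessible world.
At c: no accessible worlds, so \Diamond \Diamond \neg \Diamond r is false.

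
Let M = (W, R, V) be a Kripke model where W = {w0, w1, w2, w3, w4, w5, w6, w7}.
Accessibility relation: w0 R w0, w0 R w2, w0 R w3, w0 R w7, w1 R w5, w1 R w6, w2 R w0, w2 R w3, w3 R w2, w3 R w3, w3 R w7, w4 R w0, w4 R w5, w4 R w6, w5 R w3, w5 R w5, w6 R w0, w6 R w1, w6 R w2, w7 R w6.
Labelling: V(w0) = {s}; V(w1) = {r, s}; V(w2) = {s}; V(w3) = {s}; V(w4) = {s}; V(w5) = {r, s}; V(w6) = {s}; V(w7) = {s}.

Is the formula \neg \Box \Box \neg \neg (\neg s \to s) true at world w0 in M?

At w0: \Box \Box \neg \neg (\neg s \to s) is true, so \neg \Box \Box \neg \neg (\neg s \to s) is false.
  At w0: \Box \Box \neg \neg (\neg s \to s) requires \Box \neg \neg (\neg s \to s) at every successor {w0, w2, w3, w7}.
    At w0: \Box \neg \neg (\neg s \to s) is true.
    At w2: \Box \neg \neg (\neg s \to s) is true.
    At w3: \Box \neg \neg (\neg s \to s) is true.
    At w7: \Box \neg \neg (\neg s \to s) is true.
  So \Box \Box \neg \neg (\neg s \to s) is true at w0.

No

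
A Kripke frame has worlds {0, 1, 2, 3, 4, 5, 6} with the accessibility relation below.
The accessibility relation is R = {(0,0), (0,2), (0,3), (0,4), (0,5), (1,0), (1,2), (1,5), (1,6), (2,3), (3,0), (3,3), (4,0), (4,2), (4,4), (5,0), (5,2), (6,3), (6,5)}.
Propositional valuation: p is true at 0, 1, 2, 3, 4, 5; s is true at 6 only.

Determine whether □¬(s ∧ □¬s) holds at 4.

Yes

At 4: □¬(s ∧ □¬s) requires ¬(s ∧ □¬s) at every successor {0, 2, 4}.
    At 0: s ∧ □¬s is false, so ¬(s ∧ □¬s) is true.
      At 0: s is false, □¬s is true, so s ∧ □¬s is false.
    At 2: s ∧ □¬s is false, so ¬(s ∧ □¬s) is true.
      At 2: s is false, □¬s is true, so s ∧ □¬s is false.
    At 4: s ∧ □¬s is false, so ¬(s ∧ □¬s) is true.
      At 4: s is false, □¬s is true, so s ∧ □¬s is false.
So □¬(s ∧ □¬s) is true at 4.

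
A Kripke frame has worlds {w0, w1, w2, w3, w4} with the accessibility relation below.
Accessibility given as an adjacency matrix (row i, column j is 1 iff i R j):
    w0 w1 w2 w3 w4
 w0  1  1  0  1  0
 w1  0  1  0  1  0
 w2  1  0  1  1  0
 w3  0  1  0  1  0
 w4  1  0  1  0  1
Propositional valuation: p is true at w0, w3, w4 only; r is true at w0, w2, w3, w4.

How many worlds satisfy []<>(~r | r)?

5

Recall that []ψ holds at a world iff ψ holds at every accessible world, and <>ψ holds iff ψ holds at some accessible world.
Let φ = []<>(~r | r). Evaluate φ at each world:
  w0 (successors {w0, w1, w3}): φ is true.
  w1 (successors {w1, w3}): φ is true.
  w2 (successors {w0, w2, w3}): φ is true.
  w3 (successors {w1, w3}): φ is true.
  w4 (successors {w0, w2, w4}): φ is true.
For instance, at w1:
  At w1: []<>(~r | r) requires <>(~r | r) at every successor {w1, w3}.
      At w1: <>(~r | r) requires ~r | r at some successor in {w1, w3}.
        ~r | r holds at w1, so <>(~r | r) is true at w1.
      At w3: <>(~r | r) requires ~r | r at some successor in {w1, w3}.
        ~r | r holds at w1, so <>(~r | r) is true at w3.
  So []<>(~r | r) is true at w1.
Satisfying worlds: {w0, w1, w2, w3, w4}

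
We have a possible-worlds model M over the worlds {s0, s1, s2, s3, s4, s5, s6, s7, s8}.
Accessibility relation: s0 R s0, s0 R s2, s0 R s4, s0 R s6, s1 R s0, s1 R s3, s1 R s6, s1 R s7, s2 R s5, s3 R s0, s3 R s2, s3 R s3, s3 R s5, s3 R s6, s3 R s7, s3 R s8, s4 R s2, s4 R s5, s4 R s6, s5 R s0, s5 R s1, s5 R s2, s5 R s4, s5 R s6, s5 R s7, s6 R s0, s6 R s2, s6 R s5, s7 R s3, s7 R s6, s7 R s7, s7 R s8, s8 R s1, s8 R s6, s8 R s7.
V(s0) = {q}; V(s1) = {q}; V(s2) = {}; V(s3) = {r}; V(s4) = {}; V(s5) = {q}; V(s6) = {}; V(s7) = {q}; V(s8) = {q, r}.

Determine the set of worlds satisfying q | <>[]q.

s0, s1, s3, s4, s5, s6, s7, s8

Recall that []ψ holds at a world iff ψ holds at every accessible world, and <>ψ holds iff ψ holds at some accessible world.
Let φ = q | <>[]q. Evaluate φ at each world:
  s0 (successors {s0, s2, s4, s6}): φ is true.
  s1 (successors {s0, s3, s6, s7}): φ is true.
  s2 (successors {s5}): φ is false.
  s3 (successors {s0, s2, s3, s5, s6, s7, s8}): φ is true.
  s4 (successors {s2, s5, s6}): φ is true.
  s5 (successors {s0, s1, s2, s4, s6, s7}): φ is true.
  s6 (successors {s0, s2, s5}): φ is true.
  s7 (successors {s3, s6, s7, s8}): φ is true.
  s8 (successors {s1, s6, s7}): φ is true.
For instance, at s4:
  At s4: q is false, <>[]q is true, so q | <>[]q is true.
    At s4: <>[]q requires []q at some successor in {s2, s5, s6}.
      []q holds at s2, so <>[]q is true at s4.
Satisfying worlds: {s0, s1, s3, s4, s5, s6, s7, s8}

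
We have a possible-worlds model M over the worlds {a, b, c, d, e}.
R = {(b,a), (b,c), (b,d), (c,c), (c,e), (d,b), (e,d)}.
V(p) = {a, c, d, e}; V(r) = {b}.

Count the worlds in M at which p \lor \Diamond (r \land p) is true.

4

Recall that \Diamond ψ holds at a world iff ψ holds at some accessible world.
Let φ = p \lor \Diamond (r \land p). Evaluate φ at each world:
  a (successors ∅): φ is true.
  b (successors {a, c, d}): φ is false.
  c (successors {c, e}): φ is true.
  d (successors {b}): φ is true.
  e (successors {d}): φ is true.
For instance, at d:
  At d: p is true, \Diamond (r \land p) is false, so p \lor \Diamond (r \land p) is true.
    At d: \Diamond (r \land p) requires r \land p at some successor in {b}.
      At b: r \land p is false.
    So \Diamond (r \land p) is false at d.
Satisfying worlds: {a, c, d, e}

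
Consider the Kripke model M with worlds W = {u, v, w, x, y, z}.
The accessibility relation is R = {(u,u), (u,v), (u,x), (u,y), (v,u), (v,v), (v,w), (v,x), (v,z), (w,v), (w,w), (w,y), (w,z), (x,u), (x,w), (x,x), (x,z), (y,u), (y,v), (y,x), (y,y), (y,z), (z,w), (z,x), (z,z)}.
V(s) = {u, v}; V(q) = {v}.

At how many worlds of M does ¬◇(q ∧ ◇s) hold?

2

Let φ = ¬◇(q ∧ ◇s). Evaluate φ at each world:
  u (successors {u, v, x, y}): φ is false.
  v (successors {u, v, w, x, z}): φ is false.
  w (successors {v, w, y, z}): φ is false.
  x (successors {u, w, x, z}): φ is true.
  y (successors {u, v, x, y, z}): φ is false.
  z (successors {w, x, z}): φ is true.
For instance, at w:
  At w: ◇(q ∧ ◇s) is true, so ¬◇(q ∧ ◇s) is false.
    At w: ◇(q ∧ ◇s) requires q ∧ ◇s at some successor in {v, w, y, z}.
      q ∧ ◇s holds at v, so ◇(q ∧ ◇s) is true at w.
Satisfying worlds: {x, z}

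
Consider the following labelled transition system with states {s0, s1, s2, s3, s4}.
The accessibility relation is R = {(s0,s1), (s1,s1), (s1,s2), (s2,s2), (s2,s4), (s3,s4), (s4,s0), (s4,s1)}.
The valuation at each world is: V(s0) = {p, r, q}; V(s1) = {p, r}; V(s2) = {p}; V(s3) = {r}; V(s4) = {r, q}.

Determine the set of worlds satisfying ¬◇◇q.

Let φ = ¬◇◇q. Evaluate φ at each world:
  s0 (successors {s1}): φ is true.
  s1 (successors {s1, s2}): φ is false.
  s2 (successors {s2, s4}): φ is false.
  s3 (successors {s4}): φ is false.
  s4 (successors {s0, s1}): φ is true.
For instance, at s1:
  At s1: ◇◇q is true, so ¬◇◇q is false.
    At s1: ◇◇q requires ◇q at some successor in {s1, s2}.
      ◇q holds at s2, so ◇◇q is true at s1.
Satisfying worlds: {s0, s4}

s0, s4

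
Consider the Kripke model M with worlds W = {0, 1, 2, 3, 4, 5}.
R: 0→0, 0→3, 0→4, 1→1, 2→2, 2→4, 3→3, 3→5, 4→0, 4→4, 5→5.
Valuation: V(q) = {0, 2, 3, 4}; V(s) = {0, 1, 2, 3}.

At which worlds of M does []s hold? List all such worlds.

Let φ = []s. Evaluate φ at each world:
  0 (successors {0, 3, 4}): φ is false.
  1 (successors {1}): φ is true.
  2 (successors {2, 4}): φ is false.
  3 (successors {3, 5}): φ is false.
  4 (successors {0, 4}): φ is false.
  5 (successors {5}): φ is false.
For instance, at 3:
  At 3: []s requires s at every successor {3, 5}.
    s fails at 5, so []s is false at 3.
Satisfying worlds: {1}

1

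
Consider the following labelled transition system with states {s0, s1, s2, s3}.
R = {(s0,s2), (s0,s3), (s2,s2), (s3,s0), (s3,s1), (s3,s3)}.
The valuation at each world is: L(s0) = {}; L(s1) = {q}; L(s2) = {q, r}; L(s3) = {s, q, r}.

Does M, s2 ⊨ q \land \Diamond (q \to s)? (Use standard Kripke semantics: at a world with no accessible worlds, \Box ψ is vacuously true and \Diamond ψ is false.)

Recall that \Diamond ψ holds at a world iff ψ holds at some accessible world.
At s2: q is true, \Diamond (q \to s) is false, so q \land \Diamond (q \to s) is false.
  At s2: \Diamond (q \to s) requires q \to s at some successor in {s2}.
    At s2: q \to s is false.
  So \Diamond (q \to s) is false at s2.

No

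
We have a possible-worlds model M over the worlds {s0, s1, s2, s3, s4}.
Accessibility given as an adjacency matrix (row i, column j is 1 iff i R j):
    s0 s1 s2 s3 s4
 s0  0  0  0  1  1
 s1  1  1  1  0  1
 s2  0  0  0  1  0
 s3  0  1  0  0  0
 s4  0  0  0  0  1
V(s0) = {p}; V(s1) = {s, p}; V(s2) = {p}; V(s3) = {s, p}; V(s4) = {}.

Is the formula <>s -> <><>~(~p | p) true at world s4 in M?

At s4: <>s is false, <><>~(~p | p) is false, so <>s -> <><>~(~p | p) is true.
  At s4: <>s requires s at some successor in {s4}.
    At s4: s is false.
  So <>s is false at s4.
  At s4: <><>~(~p | p) requires <>~(~p | p) at some successor in {s4}.
    At s4: <>~(~p | p) is false.
  So <><>~(~p | p) is false at s4.

Yes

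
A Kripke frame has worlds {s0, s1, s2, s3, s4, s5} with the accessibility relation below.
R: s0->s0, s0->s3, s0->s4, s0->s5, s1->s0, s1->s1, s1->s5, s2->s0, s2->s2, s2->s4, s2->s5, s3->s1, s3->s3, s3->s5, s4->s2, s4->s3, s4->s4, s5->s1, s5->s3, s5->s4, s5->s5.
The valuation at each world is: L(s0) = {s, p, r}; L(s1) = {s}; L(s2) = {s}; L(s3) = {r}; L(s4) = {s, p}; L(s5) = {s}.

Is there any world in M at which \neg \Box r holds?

Let φ = \neg \Box r. Evaluate φ at each world:
  s0 (successors {s0, s3, s4, s5}): φ is true.
  s1 (successors {s0, s1, s5}): φ is true.
  s2 (successors {s0, s2, s4, s5}): φ is true.
  s3 (successors {s1, s3, s5}): φ is true.
  s4 (successors {s2, s3, s4}): φ is true.
  s5 (successors {s1, s3, s4, s5}): φ is true.
Detail at s0 (witness):
  At s0: \Box r is false, so \neg \Box r is true.
    At s0: \Box r requires r at every successor {s0, s3, s4, s5}.
      r fails at s4, so \Box r is false at s0.

Yes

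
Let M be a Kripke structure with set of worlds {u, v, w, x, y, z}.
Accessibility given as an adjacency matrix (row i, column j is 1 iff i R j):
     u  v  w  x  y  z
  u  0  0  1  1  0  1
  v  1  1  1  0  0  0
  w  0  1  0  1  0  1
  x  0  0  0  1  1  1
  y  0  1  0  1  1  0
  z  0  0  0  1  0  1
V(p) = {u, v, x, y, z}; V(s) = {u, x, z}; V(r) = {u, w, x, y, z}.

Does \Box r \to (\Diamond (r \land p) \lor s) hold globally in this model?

Yes

Let φ = \Box r \to (\Diamond (r \land p) \lor s). Evaluate φ at each world:
  u (successors {w, x, z}): φ is true.
  v (successors {u, v, w}): φ is true.
  w (successors {v, x, z}): φ is true.
  x (successors {x, y, z}): φ is true.
  y (successors {v, x, y}): φ is true.
  z (successors {x, z}): φ is true.
For instance, at z:
  At z: \Box r is true, \Diamond (r \land p) \lor s is true, so \Box r \to (\Diamond (r \land p) \lor s) is true.
    At z: \Box r requires r at every successor {x, z}.
      At x: r is true.
      At z: r is true.
    So \Box r is true at z.
    At z: \Diamond (r \land p) is true, s is true, so \Diamond (r \land p) \lor s is true.
      At z: \Diamond (r \land p) requires r \land p at some successor in {x, z}.
        r \land p holds at x, so \Diamond (r \land p) is true at z.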